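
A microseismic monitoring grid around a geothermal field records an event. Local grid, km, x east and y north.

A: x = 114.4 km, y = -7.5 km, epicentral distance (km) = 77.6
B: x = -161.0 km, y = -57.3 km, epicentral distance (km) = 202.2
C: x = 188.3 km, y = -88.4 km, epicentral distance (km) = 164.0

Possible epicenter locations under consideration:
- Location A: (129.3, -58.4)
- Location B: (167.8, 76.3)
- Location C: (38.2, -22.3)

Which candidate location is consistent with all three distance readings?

Location C

For each candidate, compare |candidate − station| to the reported distance:
Location A: residuals A 24.6, B 88.1, C 97.8 → max 97.8 km
Location B: residuals A 21.8, B 152.7, C 2.0 → max 152.7 km
Location C: residuals A 0.0, B 0.1, C 0.0 → max 0.1 km
Only Location C has all residuals ≈ 0.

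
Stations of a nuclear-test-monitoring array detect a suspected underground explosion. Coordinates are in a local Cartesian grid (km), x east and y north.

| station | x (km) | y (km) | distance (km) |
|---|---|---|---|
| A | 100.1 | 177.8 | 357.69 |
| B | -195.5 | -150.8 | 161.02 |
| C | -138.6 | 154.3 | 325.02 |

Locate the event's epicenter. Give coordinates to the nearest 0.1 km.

-34.5 km east, -153.6 km north

Circle about each station: (x − 100.1)² + (y − 177.8)² = 357.69²; (x + 195.5)² + (y + 150.8)² = 161.02²; (x + 138.6)² + (y − 154.3)² = 325.02².
Subtracting pairs of circle equations eliminates x²+y² and gives linear equations (the radical axes):
-591.2 x − 657.2 y = 121342.74
-477.4 x − 47.0 y = 23689.74
Solving the 2×2 system: x ≈ -34.5, y ≈ -153.6 km.
Check against A (with the unrounded x, y): √((x − 100.1)²+(y − 177.8)²) = 357.69 ≈ 357.69 km. ✓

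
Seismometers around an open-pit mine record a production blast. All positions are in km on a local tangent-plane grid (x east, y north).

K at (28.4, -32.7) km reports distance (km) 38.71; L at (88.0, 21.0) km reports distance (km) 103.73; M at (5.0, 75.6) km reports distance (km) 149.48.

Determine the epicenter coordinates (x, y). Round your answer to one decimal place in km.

Circle about each station: (x − 28.4)² + (y + 32.7)² = 38.71²; (x − 88.0)² + (y − 21.0)² = 103.73²; (x − 5.0)² + (y − 75.6)² = 149.48².
Subtracting the K equation from the L and M equations removes the quadratic terms:
119.2 x + 107.4 y = -2952.30
-46.8 x + 216.6 y = -16981.30
Solving the 2×2 system: x ≈ 38.4, y ≈ -70.1 km.
Check against K (with the unrounded x, y): √((x − 28.4)²+(y + 32.7)²) = 38.72 ≈ 38.71 km. ✓

38.4 km east, -70.1 km north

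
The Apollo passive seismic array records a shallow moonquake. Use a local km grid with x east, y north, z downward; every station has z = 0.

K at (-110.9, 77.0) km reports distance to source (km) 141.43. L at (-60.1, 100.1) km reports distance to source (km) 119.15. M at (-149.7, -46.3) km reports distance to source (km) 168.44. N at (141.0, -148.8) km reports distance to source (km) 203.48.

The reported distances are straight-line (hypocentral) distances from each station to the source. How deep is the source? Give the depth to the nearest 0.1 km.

Each station gives a sphere (x−x_i)² + (y−y_i)² + z² = d_i² (stations at z=0).
Subtracting the K sphere from L and M: z² cancels, leaving linear equations in x and y:
101.6 x + 46.2 y = 1209.93
-77.6 x − 246.6 y = -2043.62
Solving: x ≈ 9.500, y ≈ 5.298 km (keep extra digits for the depth step; rounded: 9.5, 5.3).
Then from the K sphere: z² = 141.43² − (x + 110.9)² − (y − 77.0)² with x = 9.500, y = 5.298, so z ≈ 19.108 ≈ 19.1 km.

depth ≈ 19.1 km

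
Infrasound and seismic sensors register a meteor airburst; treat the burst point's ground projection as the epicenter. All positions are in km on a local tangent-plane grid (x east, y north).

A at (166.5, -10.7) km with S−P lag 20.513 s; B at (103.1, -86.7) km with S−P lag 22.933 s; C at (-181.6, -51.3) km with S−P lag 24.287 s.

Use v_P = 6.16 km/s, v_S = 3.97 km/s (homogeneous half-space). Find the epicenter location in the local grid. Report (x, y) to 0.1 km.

Distance from S−P lag: d = Δt · v_P v_S / (v_P − v_S) = Δt · (6.16·3.97)/(6.16−3.97) ≈ 11.1668·Δt.
So d_A = 229.06, d_B = 256.09, d_C = 271.21 km.
Circle about each station: (x − 166.5)² + (y + 10.7)² = 229.06²; (x − 103.1)² + (y + 86.7)² = 256.09²; (x + 181.6)² + (y + 51.3)² = 271.21².
Subtracting the A equation from the B and C equations removes the quadratic terms:
-126.8 x − 152.0 y = -22803.84
-696.2 x − 81.2 y = -13312.87
Solving the 2×2 system: x ≈ 1.8, y ≈ 148.5 km.

x ≈ 1.8 km, y ≈ 148.5 km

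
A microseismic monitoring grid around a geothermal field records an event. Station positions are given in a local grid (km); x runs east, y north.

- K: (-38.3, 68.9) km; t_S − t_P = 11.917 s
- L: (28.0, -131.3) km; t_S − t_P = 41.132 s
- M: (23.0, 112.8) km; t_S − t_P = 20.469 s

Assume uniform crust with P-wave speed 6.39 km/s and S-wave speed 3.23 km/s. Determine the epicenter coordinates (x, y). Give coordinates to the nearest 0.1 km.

x ≈ -110.0 km, y ≈ 99.2 km

Distance from S−P lag: d = Δt · v_P v_S / (v_P − v_S) = Δt · (6.39·3.23)/(6.39−3.23) ≈ 6.5316·Δt.
So d_K = 77.84, d_L = 268.66, d_M = 133.69 km.
Circle about each station: (x + 38.3)² + (y − 68.9)² = 77.84²; (x − 28.0)² + (y + 131.3)² = 268.66²; (x − 23.0)² + (y − 112.8)² = 133.69².
Subtracting the K equation from the L and M equations removes the quadratic terms:
132.6 x − 400.4 y = -54309.54
122.6 x + 87.8 y = -4775.21
Solving the 2×2 system: x ≈ -110.0, y ≈ 99.2 km.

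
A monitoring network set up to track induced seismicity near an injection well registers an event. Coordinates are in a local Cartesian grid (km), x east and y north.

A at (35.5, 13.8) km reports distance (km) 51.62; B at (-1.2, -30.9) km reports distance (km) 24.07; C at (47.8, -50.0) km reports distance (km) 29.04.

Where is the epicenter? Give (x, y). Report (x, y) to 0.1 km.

22.3 km east, -36.1 km north

Circle about each station: (x − 35.5)² + (y − 13.8)² = 51.62²; (x + 1.2)² + (y + 30.9)² = 24.07²; (x − 47.8)² + (y + 50.0)² = 29.04².
Subtracting pairs of circle equations eliminates x²+y² and gives linear equations (the radical axes):
-73.4 x − 89.4 y = 1590.82
24.6 x − 127.6 y = 5155.45
Solving the 2×2 system: x ≈ 22.3, y ≈ -36.1 km.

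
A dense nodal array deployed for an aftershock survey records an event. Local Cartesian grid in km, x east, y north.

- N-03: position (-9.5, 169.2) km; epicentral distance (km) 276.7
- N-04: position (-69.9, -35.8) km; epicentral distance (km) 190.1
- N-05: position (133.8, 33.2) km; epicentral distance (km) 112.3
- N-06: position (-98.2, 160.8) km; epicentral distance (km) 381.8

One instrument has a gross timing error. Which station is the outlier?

Solve using three stations at a time. Using N-03, N-04, N-05 (subtract circle equations pairwise → linear system) gives (x, y) ≈ (115.6, -77.6).
Distances from that point to each station vs reported:
  N-03: calculated 276.7 vs reported 276.7 → residual 0.0 km
  N-04: calculated 190.1 vs reported 190.1 → residual 0.0 km
  N-05: calculated 112.3 vs reported 112.3 → residual 0.0 km
  N-06: calculated 320.2 vs reported 381.8 → residual 61.6 km
N-03, N-04, N-05 are mutually consistent (residuals ≈ 0); N-06 is off by 61.6 km.

N-06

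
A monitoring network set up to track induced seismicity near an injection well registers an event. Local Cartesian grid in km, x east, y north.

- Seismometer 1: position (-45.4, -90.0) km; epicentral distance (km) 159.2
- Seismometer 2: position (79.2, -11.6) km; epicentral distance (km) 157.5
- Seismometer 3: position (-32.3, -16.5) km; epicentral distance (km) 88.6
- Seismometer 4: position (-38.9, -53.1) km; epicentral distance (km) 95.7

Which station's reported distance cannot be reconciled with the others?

Seismometer 4

Solve using three stations at a time. Using Seismometer 1, Seismometer 2, Seismometer 3 (subtract circle equations pairwise → linear system) gives (x, y) ≈ (-56.2, 68.9).
Distances from that point to each station vs reported:
  Seismometer 1: calculated 159.2 vs reported 159.2 → residual 0.0 km
  Seismometer 2: calculated 157.5 vs reported 157.5 → residual 0.0 km
  Seismometer 3: calculated 88.7 vs reported 88.6 → residual 0.1 km
  Seismometer 4: calculated 123.2 vs reported 95.7 → residual 27.5 km
Seismometer 1, Seismometer 2, Seismometer 3 are mutually consistent (residuals ≈ 0); Seismometer 4 is off by 27.5 km.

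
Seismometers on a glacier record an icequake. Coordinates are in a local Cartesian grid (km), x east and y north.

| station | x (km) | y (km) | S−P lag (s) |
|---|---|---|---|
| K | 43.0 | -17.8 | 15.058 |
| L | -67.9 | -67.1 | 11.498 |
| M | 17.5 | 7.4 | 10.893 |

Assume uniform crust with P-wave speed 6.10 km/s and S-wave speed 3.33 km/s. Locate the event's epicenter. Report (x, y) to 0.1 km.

Distance from S−P lag: d = Δt · v_P v_S / (v_P − v_S) = Δt · (6.10·3.33)/(6.10−3.33) ≈ 7.3332·Δt.
So d_K = 110.42, d_L = 84.32, d_M = 79.88 km.
Circle about each station: (x − 43.0)² + (y + 17.8)² = 110.42²; (x + 67.9)² + (y + 67.1)² = 84.32²; (x − 17.5)² + (y − 7.4)² = 79.88².
Subtracting the K equation from the L and M equations removes the quadratic terms:
-221.8 x − 98.6 y = 12029.69
-51.0 x + 50.4 y = 4006.93
Solving the 2×2 system: x ≈ -61.8, y ≈ 17.0 km.
Check against K (with the unrounded x, y): √((x − 43.0)²+(y + 17.8)²) = 110.41 ≈ 110.42 km. ✓

x ≈ -61.8 km, y ≈ 17.0 km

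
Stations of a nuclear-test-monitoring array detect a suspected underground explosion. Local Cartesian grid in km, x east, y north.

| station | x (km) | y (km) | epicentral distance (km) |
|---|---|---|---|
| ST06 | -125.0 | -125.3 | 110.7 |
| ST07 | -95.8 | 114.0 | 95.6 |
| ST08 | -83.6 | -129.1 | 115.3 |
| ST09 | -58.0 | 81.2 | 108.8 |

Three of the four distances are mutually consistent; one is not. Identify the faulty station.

ST07

Solve using three stations at a time. Using ST06, ST08, ST09 (subtract circle equations pairwise → linear system) gives (x, y) ≈ (-106.7, -16.1).
Distances from that point to each station vs reported:
  ST06: calculated 110.7 vs reported 110.7 → residual 0.0 km
  ST07: calculated 130.6 vs reported 95.6 → residual 35.0 km
  ST08: calculated 115.3 vs reported 115.3 → residual 0.0 km
  ST09: calculated 108.8 vs reported 108.8 → residual 0.0 km
ST06, ST08, ST09 are mutually consistent (residuals ≈ 0); ST07 is off by 35.0 km.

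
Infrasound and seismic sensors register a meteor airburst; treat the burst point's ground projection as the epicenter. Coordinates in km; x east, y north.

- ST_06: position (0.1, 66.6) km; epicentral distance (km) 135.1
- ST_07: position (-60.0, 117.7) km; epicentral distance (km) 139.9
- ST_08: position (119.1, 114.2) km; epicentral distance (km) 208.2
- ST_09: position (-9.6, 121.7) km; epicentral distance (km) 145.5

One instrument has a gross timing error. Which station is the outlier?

Solve using three stations at a time. Using ST_07, ST_08, ST_09 (subtract circle equations pairwise → linear system) gives (x, y) ≈ (-39.5, -20.9).
Distances from that point to each station vs reported:
  ST_06: calculated 96.0 vs reported 135.1 → residual 39.1 km
  ST_07: calculated 140.1 vs reported 139.9 → residual 0.2 km
  ST_08: calculated 208.3 vs reported 208.2 → residual 0.1 km
  ST_09: calculated 145.7 vs reported 145.5 → residual 0.2 km
ST_07, ST_08, ST_09 are mutually consistent (residuals ≈ 0); ST_06 is off by 39.1 km.

ST_06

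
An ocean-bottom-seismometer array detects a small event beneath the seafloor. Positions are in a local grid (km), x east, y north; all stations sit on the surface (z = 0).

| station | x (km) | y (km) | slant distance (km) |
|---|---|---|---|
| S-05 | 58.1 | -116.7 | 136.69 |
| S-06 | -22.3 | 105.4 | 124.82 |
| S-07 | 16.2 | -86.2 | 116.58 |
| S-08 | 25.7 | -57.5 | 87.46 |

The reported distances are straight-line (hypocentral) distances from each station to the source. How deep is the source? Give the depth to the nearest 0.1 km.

Each station gives a sphere (x−x_i)² + (y−y_i)² + z² = d_i² (stations at z=0).
Subtracting the S-05 sphere from S-06 and S-07: z² cancels, leaving linear equations in x and y:
-160.8 x + 444.2 y = -2283.93
-83.8 x + 61.0 y = -4208.36
Solving: x ≈ 63.105, y ≈ 17.702 km (keep extra digits for the depth step; rounded: 63.1, 17.7).
Then from the S-05 sphere: z² = 136.69² − (x − 58.1)² − (y + 116.7)² with x = 63.105, y = 17.702, so z ≈ 24.397 ≈ 24.4 km.

24.4 km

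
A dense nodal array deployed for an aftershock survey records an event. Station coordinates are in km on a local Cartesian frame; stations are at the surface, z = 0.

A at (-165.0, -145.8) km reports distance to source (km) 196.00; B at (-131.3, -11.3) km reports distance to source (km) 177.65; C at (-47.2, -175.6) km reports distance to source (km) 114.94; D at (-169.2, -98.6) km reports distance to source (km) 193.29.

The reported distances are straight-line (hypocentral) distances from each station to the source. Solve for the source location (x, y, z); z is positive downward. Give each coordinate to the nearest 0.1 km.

(17.6, -94.6, 49.5)

Each station gives a sphere (x−x_i)² + (y−y_i)² + z² = d_i² (stations at z=0).
Subtracting the A sphere from B and C: z² cancels, leaving linear equations in x and y:
67.4 x + 269.0 y = -24258.78
235.6 x − 59.6 y = 9785.36
Solving: x ≈ 17.605, y ≈ -94.592 km (keep extra digits for the depth step; rounded: 17.6, -94.6).
Then from the A sphere: z² = 196.00² − (x + 165.0)² − (y + 145.8)² with x = 17.605, y = -94.592, so z ≈ 49.489 ≈ 49.5 km.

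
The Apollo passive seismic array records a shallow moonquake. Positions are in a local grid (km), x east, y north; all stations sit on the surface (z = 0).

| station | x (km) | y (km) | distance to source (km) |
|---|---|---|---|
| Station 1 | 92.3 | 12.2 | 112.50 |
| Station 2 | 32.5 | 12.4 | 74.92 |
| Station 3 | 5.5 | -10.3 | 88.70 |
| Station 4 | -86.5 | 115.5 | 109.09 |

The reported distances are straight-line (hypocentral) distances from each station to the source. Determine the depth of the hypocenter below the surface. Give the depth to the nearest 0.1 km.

z ≈ 39.9 km

Each station gives a sphere (x−x_i)² + (y−y_i)² + z² = d_i² (stations at z=0).
Subtracting the Station 1 sphere from Station 2 and Station 3: z² cancels, leaving linear equations in x and y:
-119.6 x + 0.4 y = -414.88
-173.6 x − 45.0 y = -3743.23
Solving: x ≈ 3.699, y ≈ 68.912 km (keep extra digits for the depth step; rounded: 3.7, 68.9).
Then from the Station 1 sphere: z² = 112.50² − (x − 92.3)² − (y − 12.2)² with x = 3.699, y = 68.912, so z ≈ 39.873 ≈ 39.9 km.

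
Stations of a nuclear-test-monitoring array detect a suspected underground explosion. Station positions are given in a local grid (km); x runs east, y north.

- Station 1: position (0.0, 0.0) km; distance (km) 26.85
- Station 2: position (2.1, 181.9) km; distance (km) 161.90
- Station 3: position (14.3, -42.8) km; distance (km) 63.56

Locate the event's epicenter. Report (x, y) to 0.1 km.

Circle about each station: x² + y² = 26.85²; (x − 2.1)² + (y − 181.9)² = 161.90²; (x − 14.3)² + (y + 42.8)² = 63.56².
Subtracting the Station 1 equation from the Station 2 and Station 3 equations removes the quadratic terms:
4.2 x + 363.8 y = 7601.33
28.6 x − 85.6 y = -1282.62
Solving the 2×2 system: x ≈ 17.1, y ≈ 20.7 km.
Check against Station 1 (with the unrounded x, y): √(x²+y²) = 26.85 ≈ 26.85 km. ✓

(17.1, 20.7)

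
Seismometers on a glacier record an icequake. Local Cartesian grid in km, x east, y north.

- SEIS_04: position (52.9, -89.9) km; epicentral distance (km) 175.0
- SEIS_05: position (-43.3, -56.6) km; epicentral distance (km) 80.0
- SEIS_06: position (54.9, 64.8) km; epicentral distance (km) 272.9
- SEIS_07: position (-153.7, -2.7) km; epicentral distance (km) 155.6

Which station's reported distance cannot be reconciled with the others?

Solve using three stations at a time. Using SEIS_04, SEIS_06, SEIS_07 (subtract circle equations pairwise → linear system) gives (x, y) ≈ (-110.6, -152.1).
Distances from that point to each station vs reported:
  SEIS_04: calculated 174.9 vs reported 175.0 → residual 0.1 km
  SEIS_05: calculated 116.9 vs reported 80.0 → residual 36.9 km
  SEIS_06: calculated 272.9 vs reported 272.9 → residual 0.0 km
  SEIS_07: calculated 155.5 vs reported 155.6 → residual 0.1 km
SEIS_04, SEIS_06, SEIS_07 are mutually consistent (residuals ≈ 0); SEIS_05 is off by 36.9 km.

SEIS_05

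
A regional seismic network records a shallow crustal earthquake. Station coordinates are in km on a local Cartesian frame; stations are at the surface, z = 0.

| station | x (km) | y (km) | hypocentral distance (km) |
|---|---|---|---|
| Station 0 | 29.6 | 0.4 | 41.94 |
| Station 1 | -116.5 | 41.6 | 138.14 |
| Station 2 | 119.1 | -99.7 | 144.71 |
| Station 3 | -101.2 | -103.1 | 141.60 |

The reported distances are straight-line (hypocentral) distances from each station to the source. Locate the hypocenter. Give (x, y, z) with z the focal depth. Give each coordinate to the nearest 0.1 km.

(5.6, -15.3, 30.6)

Each station gives a sphere (x−x_i)² + (y−y_i)² + z² = d_i² (stations at z=0).
Subtracting the Station 0 sphere from Station 1 and Station 2: z² cancels, leaving linear equations in x and y:
-292.2 x + 82.4 y = -2897.21
179.0 x − 200.2 y = 4066.56
Solving: x ≈ 5.599, y ≈ -15.307 km (keep extra digits for the depth step; rounded: 5.6, -15.3).
Then from the Station 0 sphere: z² = 41.94² − (x − 29.6)² − (y − 0.4)² with x = 5.599, y = -15.307, so z ≈ 30.597 ≈ 30.6 km.
Check against Station 3 (with the unrounded solution): distance 141.60 ≈ 141.60 km. ✓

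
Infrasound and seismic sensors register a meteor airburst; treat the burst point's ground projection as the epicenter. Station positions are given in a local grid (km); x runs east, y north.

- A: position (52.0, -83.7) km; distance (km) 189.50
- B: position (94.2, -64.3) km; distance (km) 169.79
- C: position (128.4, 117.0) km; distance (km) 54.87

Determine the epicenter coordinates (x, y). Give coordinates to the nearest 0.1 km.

Circle about each station: (x − 52.0)² + (y + 83.7)² = 189.50²; (x − 94.2)² + (y + 64.3)² = 169.79²; (x − 128.4)² + (y − 117.0)² = 54.87².
Subtracting pairs of circle equations eliminates x²+y² and gives linear equations (the radical axes):
84.4 x + 38.8 y = 10380.05
152.8 x + 401.4 y = 53365.40
Solving the 2×2 system: x ≈ 75.0, y ≈ 104.4 km.

x ≈ 75.0 km, y ≈ 104.4 km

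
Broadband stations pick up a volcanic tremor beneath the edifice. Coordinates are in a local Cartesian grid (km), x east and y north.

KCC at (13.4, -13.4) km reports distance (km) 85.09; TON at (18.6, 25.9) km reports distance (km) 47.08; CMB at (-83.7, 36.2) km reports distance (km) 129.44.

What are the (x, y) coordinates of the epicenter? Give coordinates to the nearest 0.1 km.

Circle about each station: (x − 13.4)² + (y + 13.4)² = 85.09²; (x − 18.6)² + (y − 25.9)² = 47.08²; (x + 83.7)² + (y − 36.2)² = 129.44².
Subtracting the KCC equation from the TON and CMB equations removes the quadratic terms:
10.4 x + 78.6 y = 5681.43
-194.2 x + 99.2 y = -1557.40
Solving the 2×2 system: x ≈ 42.1, y ≈ 66.7 km.

x ≈ 42.1 km, y ≈ 66.7 km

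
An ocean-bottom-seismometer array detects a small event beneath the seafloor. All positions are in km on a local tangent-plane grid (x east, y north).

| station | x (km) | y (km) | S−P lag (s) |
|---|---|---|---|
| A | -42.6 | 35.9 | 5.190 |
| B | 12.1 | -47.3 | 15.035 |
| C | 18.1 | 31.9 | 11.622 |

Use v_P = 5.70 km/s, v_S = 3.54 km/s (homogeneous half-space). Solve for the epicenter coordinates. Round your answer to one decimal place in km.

x ≈ -88.9 km, y ≈ 50.3 km

Distance from S−P lag: d = Δt · v_P v_S / (v_P − v_S) = Δt · (5.70·3.54)/(5.70−3.54) ≈ 9.3417·Δt.
So d_A = 48.48, d_B = 140.45, d_C = 108.57 km.
Circle about each station: (x + 42.6)² + (y − 35.9)² = 48.48²; (x − 12.1)² + (y + 47.3)² = 140.45²; (x − 18.1)² + (y − 31.9)² = 108.57².
Subtracting pairs of circle equations eliminates x²+y² and gives linear equations (the radical axes):
109.4 x − 166.4 y = -18095.76
121.4 x − 8.0 y = -11195.48
Solving the 2×2 system: x ≈ -88.9, y ≈ 50.3 km.
Check against A (with the unrounded x, y): √((x + 42.6)²+(y − 35.9)²) = 48.49 ≈ 48.48 km. ✓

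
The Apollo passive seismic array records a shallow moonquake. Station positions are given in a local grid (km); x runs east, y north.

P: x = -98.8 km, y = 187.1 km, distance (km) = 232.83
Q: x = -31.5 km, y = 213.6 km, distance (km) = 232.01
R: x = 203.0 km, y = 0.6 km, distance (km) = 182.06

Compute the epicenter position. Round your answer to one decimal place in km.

Circle about each station: (x + 98.8)² + (y − 187.1)² = 232.83²; (x + 31.5)² + (y − 213.6)² = 232.01²; (x − 203.0)² + (y − 0.6)² = 182.06².
Subtracting the P equation from the Q and R equations removes the quadratic terms:
134.6 x + 53.0 y = 2230.53
603.6 x − 373.0 y = 17505.48
Solving the 2×2 system: x ≈ 21.4, y ≈ -12.3 km.
Check against P (with the unrounded x, y): √((x + 98.8)²+(y − 187.1)²) = 232.82 ≈ 232.83 km. ✓

21.4 km east, -12.3 km north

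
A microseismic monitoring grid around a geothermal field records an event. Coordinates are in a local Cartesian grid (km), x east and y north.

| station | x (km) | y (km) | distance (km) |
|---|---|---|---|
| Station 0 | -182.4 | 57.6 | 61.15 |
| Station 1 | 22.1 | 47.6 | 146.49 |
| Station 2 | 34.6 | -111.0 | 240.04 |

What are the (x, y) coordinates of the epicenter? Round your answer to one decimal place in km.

Circle about each station: (x + 182.4)² + (y − 57.6)² = 61.15²; (x − 22.1)² + (y − 47.6)² = 146.49²; (x − 34.6)² + (y + 111.0)² = 240.04².
Subtracting pairs of circle equations eliminates x²+y² and gives linear equations (the radical axes):
409.0 x − 20.0 y = -51553.35
434.0 x − 337.2 y = -76949.24
Solving the 2×2 system: x ≈ -122.6, y ≈ 70.4 km.
Check against Station 0 (with the unrounded x, y): √((x + 182.4)²+(y − 57.6)²) = 61.15 ≈ 61.15 km. ✓

(-122.6, 70.4)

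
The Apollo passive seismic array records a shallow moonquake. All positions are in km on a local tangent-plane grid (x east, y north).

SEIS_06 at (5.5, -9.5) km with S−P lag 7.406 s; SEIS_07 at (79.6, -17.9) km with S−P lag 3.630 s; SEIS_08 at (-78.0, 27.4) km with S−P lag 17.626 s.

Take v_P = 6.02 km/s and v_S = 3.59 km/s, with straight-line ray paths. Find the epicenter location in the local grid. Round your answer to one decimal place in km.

Distance from S−P lag: d = Δt · v_P v_S / (v_P − v_S) = Δt · (6.02·3.59)/(6.02−3.59) ≈ 8.8937·Δt.
So d_SEIS_06 = 65.87, d_SEIS_07 = 32.28, d_SEIS_08 = 156.76 km.
Circle about each station: (x − 5.5)² + (y + 9.5)² = 65.87²; (x − 79.6)² + (y + 17.9)² = 32.28²; (x + 78.0)² + (y − 27.4)² = 156.76².
Subtracting the SEIS_06 equation from the SEIS_07 and SEIS_08 equations removes the quadratic terms:
148.2 x − 16.8 y = 9832.93
-167.0 x + 73.8 y = -13520.58
Solving the 2×2 system: x ≈ 61.3, y ≈ -44.5 km.
Check against SEIS_06 (with the unrounded x, y): √((x − 5.5)²+(y + 9.5)²) = 65.86 ≈ 65.87 km. ✓

(61.3, -44.5)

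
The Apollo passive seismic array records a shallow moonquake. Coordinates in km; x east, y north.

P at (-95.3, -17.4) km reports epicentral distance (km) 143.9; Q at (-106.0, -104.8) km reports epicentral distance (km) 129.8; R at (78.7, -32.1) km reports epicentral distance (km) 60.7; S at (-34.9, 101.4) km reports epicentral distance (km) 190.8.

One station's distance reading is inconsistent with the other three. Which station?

Q

Solve using three stations at a time. Using P, R, S (subtract circle equations pairwise → linear system) gives (x, y) ≈ (36.3, -75.6).
Distances from that point to each station vs reported:
  P: calculated 143.9 vs reported 143.9 → residual 0.0 km
  Q: calculated 145.3 vs reported 129.8 → residual 15.5 km
  R: calculated 60.8 vs reported 60.7 → residual 0.1 km
  S: calculated 190.8 vs reported 190.8 → residual 0.0 km
P, R, S are mutually consistent (residuals ≈ 0); Q is off by 15.5 km.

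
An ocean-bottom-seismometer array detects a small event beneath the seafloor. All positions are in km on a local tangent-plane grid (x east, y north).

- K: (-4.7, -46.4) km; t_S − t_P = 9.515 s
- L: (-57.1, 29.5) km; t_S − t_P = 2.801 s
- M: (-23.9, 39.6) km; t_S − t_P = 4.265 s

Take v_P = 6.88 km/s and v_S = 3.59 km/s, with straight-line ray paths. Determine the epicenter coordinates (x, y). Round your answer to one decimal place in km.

Distance from S−P lag: d = Δt · v_P v_S / (v_P − v_S) = Δt · (6.88·3.59)/(6.88−3.59) ≈ 7.5074·Δt.
So d_K = 71.43, d_L = 21.03, d_M = 32.02 km.
Circle about each station: (x + 4.7)² + (y + 46.4)² = 71.43²; (x + 57.1)² + (y − 29.5)² = 21.03²; (x + 23.9)² + (y − 39.6)² = 32.02².
Subtracting pairs of circle equations eliminates x²+y² and gives linear equations (the radical axes):
-104.8 x + 151.8 y = 6615.59
-38.4 x + 172.0 y = 4041.28
Solving the 2×2 system: x ≈ -43.0, y ≈ 13.9 km.

x ≈ -43.0 km, y ≈ 13.9 km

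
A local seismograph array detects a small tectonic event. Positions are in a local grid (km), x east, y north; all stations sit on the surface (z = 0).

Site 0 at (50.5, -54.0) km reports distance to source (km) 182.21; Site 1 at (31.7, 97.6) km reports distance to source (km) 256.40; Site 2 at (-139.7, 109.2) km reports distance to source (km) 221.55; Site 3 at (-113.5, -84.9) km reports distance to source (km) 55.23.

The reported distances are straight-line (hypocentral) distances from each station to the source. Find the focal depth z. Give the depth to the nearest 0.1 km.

Each station gives a sphere (x−x_i)² + (y−y_i)² + z² = d_i² (stations at z=0).
Subtracting the Site 0 sphere from Site 1 and Site 2: z² cancels, leaving linear equations in x and y:
-37.6 x + 303.2 y = -27476.08
-380.4 x + 326.4 y = 10090.56
Solving: x ≈ -116.700, y ≈ -105.092 km (keep extra digits for the depth step; rounded: -116.7, -105.1).
Then from the Site 0 sphere: z² = 182.21² − (x − 50.5)² − (y + 54.0)² with x = -116.700, y = -105.092, so z ≈ 51.325 ≈ 51.3 km.

51.3 km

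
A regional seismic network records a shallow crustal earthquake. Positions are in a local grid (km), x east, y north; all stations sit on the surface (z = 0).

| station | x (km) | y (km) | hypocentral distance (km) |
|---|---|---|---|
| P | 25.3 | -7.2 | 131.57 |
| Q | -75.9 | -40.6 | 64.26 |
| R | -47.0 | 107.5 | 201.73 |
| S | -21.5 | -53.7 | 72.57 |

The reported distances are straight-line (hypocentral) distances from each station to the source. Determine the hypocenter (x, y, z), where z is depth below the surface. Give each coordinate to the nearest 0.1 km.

Each station gives a sphere (x−x_i)² + (y−y_i)² + z² = d_i² (stations at z=0).
Subtracting the P sphere from Q and R: z² cancels, leaving linear equations in x and y:
-202.4 x − 66.8 y = 19898.56
-144.6 x + 229.4 y = -10311.01
Solving: x ≈ -69.103, y ≈ -88.506 km (keep extra digits for the depth step; rounded: -69.1, -88.5).
Then from the P sphere: z² = 131.57² − (x − 25.3)² − (y + 7.2)² with x = -69.103, y = -88.506, so z ≈ 42.286 ≈ 42.3 km.
Check against S (with the unrounded solution): distance 72.56 ≈ 72.57 km. ✓

x ≈ -69.1 km, y ≈ -88.5 km, depth ≈ 42.3 km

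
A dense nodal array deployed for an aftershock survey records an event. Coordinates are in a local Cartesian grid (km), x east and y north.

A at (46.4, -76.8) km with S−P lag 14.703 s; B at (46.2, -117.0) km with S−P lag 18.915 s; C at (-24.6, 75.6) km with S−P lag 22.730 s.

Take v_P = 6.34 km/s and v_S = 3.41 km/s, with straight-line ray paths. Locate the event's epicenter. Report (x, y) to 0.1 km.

Distance from S−P lag: d = Δt · v_P v_S / (v_P − v_S) = Δt · (6.34·3.41)/(6.34−3.41) ≈ 7.3786·Δt.
So d_A = 108.49, d_B = 139.57, d_C = 167.72 km.
Circle about each station: (x − 46.4)² + (y + 76.8)² = 108.49²; (x − 46.2)² + (y + 117.0)² = 139.57²; (x + 24.6)² + (y − 75.6)² = 167.72².
Subtracting the A equation from the B and C equations removes the quadratic terms:
-0.4 x − 80.4 y = 62.54
-142.0 x + 304.8 y = -18090.60
Solving the 2×2 system: x ≈ 124.4, y ≈ -1.4 km.
Check against A (with the unrounded x, y): √((x − 46.4)²+(y + 76.8)²) = 108.49 ≈ 108.49 km. ✓

(124.4, -1.4)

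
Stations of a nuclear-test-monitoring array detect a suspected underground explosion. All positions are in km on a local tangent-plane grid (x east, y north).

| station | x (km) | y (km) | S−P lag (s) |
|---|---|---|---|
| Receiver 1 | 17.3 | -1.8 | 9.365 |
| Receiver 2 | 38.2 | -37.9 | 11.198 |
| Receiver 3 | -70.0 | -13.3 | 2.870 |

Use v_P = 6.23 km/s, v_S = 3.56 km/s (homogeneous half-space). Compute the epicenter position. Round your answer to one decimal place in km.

(-54.6, -31.5)

Distance from S−P lag: d = Δt · v_P v_S / (v_P − v_S) = Δt · (6.23·3.56)/(6.23−3.56) ≈ 8.3067·Δt.
So d_Receiver 1 = 77.79, d_Receiver 2 = 93.02, d_Receiver 3 = 23.84 km.
Circle about each station: (x − 17.3)² + (y + 1.8)² = 77.79²; (x − 38.2)² + (y + 37.9)² = 93.02²; (x + 70.0)² + (y + 13.3)² = 23.84².
Subtracting the Receiver 1 equation from the Receiver 2 and Receiver 3 equations removes the quadratic terms:
41.8 x − 72.2 y = -8.32
-174.6 x − 23.0 y = 10257.30
Solving the 2×2 system: x ≈ -54.6, y ≈ -31.5 km.
Check against Receiver 1 (with the unrounded x, y): √((x − 17.3)²+(y + 1.8)²) = 77.79 ≈ 77.79 km. ✓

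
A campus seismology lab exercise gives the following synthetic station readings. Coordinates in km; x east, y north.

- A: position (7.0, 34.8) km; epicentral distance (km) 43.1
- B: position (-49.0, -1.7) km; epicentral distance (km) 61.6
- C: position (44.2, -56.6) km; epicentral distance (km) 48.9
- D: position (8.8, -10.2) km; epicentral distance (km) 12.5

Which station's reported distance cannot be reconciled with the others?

Solve using three stations at a time. Using B, C, D (subtract circle equations pairwise → linear system) gives (x, y) ≈ (8.9, -22.7).
Distances from that point to each station vs reported:
  A: calculated 57.6 vs reported 43.1 → residual 14.5 km
  B: calculated 61.6 vs reported 61.6 → residual 0.0 km
  C: calculated 48.9 vs reported 48.9 → residual 0.0 km
  D: calculated 12.5 vs reported 12.5 → residual 0.0 km
B, C, D are mutually consistent (residuals ≈ 0); A is off by 14.5 km.

A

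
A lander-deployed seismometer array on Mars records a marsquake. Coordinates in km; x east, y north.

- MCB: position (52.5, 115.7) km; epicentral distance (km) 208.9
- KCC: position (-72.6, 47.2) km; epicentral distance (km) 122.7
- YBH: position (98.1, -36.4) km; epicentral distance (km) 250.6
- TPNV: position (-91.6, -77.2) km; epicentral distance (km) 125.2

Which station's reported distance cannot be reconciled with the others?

KCC

Solve using three stations at a time. Using MCB, YBH, TPNV (subtract circle equations pairwise → linear system) gives (x, y) ≈ (-141.3, 37.7).
Distances from that point to each station vs reported:
  MCB: calculated 208.9 vs reported 208.9 → residual 0.0 km
  KCC: calculated 69.3 vs reported 122.7 → residual 53.4 km
  YBH: calculated 250.6 vs reported 250.6 → residual 0.0 km
  TPNV: calculated 125.2 vs reported 125.2 → residual 0.0 km
MCB, YBH, TPNV are mutually consistent (residuals ≈ 0); KCC is off by 53.4 km.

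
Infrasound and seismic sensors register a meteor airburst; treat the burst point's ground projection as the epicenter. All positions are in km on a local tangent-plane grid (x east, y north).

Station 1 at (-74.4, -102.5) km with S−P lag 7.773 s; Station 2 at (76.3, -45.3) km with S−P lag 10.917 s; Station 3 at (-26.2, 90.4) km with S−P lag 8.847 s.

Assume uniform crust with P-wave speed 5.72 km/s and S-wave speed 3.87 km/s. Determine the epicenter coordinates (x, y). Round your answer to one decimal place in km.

Distance from S−P lag: d = Δt · v_P v_S / (v_P − v_S) = Δt · (5.72·3.87)/(5.72−3.87) ≈ 11.9656·Δt.
So d_Station 1 = 93.01, d_Station 2 = 130.63, d_Station 3 = 105.86 km.
Circle about each station: (x + 74.4)² + (y + 102.5)² = 93.01²; (x − 76.3)² + (y + 45.3)² = 130.63²; (x + 26.2)² + (y − 90.4)² = 105.86².
Subtracting pairs of circle equations eliminates x²+y² and gives linear equations (the radical axes):
301.4 x + 114.4 y = -16581.17
96.4 x + 385.8 y = -9738.49
Solving the 2×2 system: x ≈ -50.2, y ≈ -12.7 km.
Check against Station 1 (with the unrounded x, y): √((x + 74.4)²+(y + 102.5)²) = 93.00 ≈ 93.01 km. ✓

x ≈ -50.2 km, y ≈ -12.7 km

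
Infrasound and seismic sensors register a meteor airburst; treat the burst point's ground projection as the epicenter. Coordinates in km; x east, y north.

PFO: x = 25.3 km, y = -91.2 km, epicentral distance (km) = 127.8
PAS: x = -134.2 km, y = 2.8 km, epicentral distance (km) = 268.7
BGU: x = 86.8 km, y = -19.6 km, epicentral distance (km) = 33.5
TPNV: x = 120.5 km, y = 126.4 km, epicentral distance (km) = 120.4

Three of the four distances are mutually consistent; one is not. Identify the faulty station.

Solve using three stations at a time. Using PFO, BGU, TPNV (subtract circle equations pairwise → linear system) gives (x, y) ≈ (107.4, 6.7).
Distances from that point to each station vs reported:
  PFO: calculated 127.8 vs reported 127.8 → residual 0.0 km
  PAS: calculated 241.6 vs reported 268.7 → residual 27.1 km
  BGU: calculated 33.4 vs reported 33.5 → residual 0.1 km
  TPNV: calculated 120.4 vs reported 120.4 → residual 0.0 km
PFO, BGU, TPNV are mutually consistent (residuals ≈ 0); PAS is off by 27.1 km.

PAS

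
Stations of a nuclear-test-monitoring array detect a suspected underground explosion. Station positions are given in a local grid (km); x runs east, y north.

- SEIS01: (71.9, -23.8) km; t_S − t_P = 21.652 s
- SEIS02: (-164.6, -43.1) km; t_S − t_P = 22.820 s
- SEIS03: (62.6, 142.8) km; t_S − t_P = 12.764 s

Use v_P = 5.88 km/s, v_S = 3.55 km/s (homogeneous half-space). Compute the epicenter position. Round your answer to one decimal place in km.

Distance from S−P lag: d = Δt · v_P v_S / (v_P − v_S) = Δt · (5.88·3.55)/(5.88−3.55) ≈ 8.9588·Δt.
So d_SEIS01 = 193.98, d_SEIS02 = 204.44, d_SEIS03 = 114.35 km.
Circle about each station: (x − 71.9)² + (y + 23.8)² = 193.98²; (x + 164.6)² + (y + 43.1)² = 204.44²; (x − 62.6)² + (y − 142.8)² = 114.35².
Subtracting the SEIS01 equation from the SEIS02 and SEIS03 equations removes the quadratic terms:
-473.0 x − 38.6 y = 19047.25
-18.6 x + 333.2 y = 43126.87
Solving the 2×2 system: x ≈ -50.6, y ≈ 126.6 km.

x ≈ -50.6 km, y ≈ 126.6 km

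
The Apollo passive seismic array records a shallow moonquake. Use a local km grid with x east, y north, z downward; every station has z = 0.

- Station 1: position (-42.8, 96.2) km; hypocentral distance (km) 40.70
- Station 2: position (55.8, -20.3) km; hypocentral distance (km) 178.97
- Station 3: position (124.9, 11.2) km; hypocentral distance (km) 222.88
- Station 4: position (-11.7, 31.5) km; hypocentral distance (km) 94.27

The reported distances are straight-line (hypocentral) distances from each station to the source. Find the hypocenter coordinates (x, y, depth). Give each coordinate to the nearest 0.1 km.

Each station gives a sphere (x−x_i)² + (y−y_i)² + z² = d_i² (stations at z=0).
Subtracting the Station 1 sphere from Station 2 and Station 3: z² cancels, leaving linear equations in x and y:
197.2 x − 233.0 y = -37934.32
335.4 x − 170.0 y = -43379.83
Solving: x ≈ -81.988, y ≈ 93.417 km (keep extra digits for the depth step; rounded: -82.0, 93.4).
Then from the Station 1 sphere: z² = 40.70² − (x + 42.8)² − (y − 96.2)² with x = -81.988, y = 93.417, so z ≈ 10.632 ≈ 10.6 km.

(-82.0, 93.4, 10.6)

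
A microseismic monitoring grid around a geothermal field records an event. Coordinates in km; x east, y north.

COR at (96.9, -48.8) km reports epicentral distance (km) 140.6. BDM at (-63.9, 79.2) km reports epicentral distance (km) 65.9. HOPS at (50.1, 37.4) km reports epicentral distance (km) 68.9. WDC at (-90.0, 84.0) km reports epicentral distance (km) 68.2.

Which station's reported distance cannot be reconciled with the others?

Solve using three stations at a time. Using COR, BDM, HOPS (subtract circle equations pairwise → linear system) gives (x, y) ≈ (-18.5, 31.5).
Distances from that point to each station vs reported:
  COR: calculated 140.6 vs reported 140.6 → residual 0.0 km
  BDM: calculated 65.9 vs reported 65.9 → residual 0.0 km
  HOPS: calculated 68.9 vs reported 68.9 → residual 0.0 km
  WDC: calculated 88.7 vs reported 68.2 → residual 20.5 km
COR, BDM, HOPS are mutually consistent (residuals ≈ 0); WDC is off by 20.5 km.

WDC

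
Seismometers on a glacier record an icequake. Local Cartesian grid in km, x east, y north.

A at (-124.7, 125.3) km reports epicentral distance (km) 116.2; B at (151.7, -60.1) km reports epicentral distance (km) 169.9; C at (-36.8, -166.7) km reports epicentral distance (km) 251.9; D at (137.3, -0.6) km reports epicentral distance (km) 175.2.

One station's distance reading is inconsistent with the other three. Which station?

B

Solve using three stations at a time. Using A, C, D (subtract circle equations pairwise → linear system) gives (x, y) ≈ (-15.9, 84.3).
Distances from that point to each station vs reported:
  A: calculated 116.2 vs reported 116.2 → residual 0.0 km
  B: calculated 221.3 vs reported 169.9 → residual 51.4 km
  C: calculated 251.9 vs reported 251.9 → residual 0.0 km
  D: calculated 175.2 vs reported 175.2 → residual 0.0 km
A, C, D are mutually consistent (residuals ≈ 0); B is off by 51.4 km.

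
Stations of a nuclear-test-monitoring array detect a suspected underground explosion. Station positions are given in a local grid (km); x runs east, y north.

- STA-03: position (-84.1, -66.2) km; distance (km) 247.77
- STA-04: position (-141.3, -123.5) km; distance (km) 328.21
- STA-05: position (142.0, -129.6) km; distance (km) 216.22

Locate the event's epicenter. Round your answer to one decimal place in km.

Circle about each station: (x + 84.1)² + (y + 66.2)² = 247.77²; (x + 141.3)² + (y + 123.5)² = 328.21²; (x − 142.0)² + (y + 129.6)² = 216.22².
Subtracting pairs of circle equations eliminates x²+y² and gives linear equations (the radical axes):
-114.4 x − 114.6 y = -22569.14
452.2 x − 126.8 y = 40143.79
Solving the 2×2 system: x ≈ 112.5, y ≈ 84.6 km.

(112.5, 84.6)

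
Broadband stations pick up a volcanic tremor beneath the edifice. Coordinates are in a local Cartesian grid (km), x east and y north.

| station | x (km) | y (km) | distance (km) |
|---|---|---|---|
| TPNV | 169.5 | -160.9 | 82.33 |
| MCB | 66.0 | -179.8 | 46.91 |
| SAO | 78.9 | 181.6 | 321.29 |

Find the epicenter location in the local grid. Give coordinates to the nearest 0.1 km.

90.0 km east, -139.5 km north

Circle about each station: (x − 169.5)² + (y + 160.9)² = 82.33²; (x − 66.0)² + (y + 179.8)² = 46.91²; (x − 78.9)² + (y − 181.6)² = 321.29².
Subtracting the TPNV equation from the MCB and SAO equations removes the quadratic terms:
-207.0 x − 37.8 y = -13357.34
-181.2 x + 685.0 y = -111864.33
Solving the 2×2 system: x ≈ 90.0, y ≈ -139.5 km.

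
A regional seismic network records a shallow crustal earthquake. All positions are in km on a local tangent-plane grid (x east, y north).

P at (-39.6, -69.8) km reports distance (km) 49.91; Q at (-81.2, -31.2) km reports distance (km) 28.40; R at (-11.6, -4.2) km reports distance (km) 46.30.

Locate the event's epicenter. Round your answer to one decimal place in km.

(-54.3, -22.1)

Circle about each station: (x + 39.6)² + (y + 69.8)² = 49.91²; (x + 81.2)² + (y + 31.2)² = 28.40²; (x + 11.6)² + (y + 4.2)² = 46.30².
Subtracting the P equation from the Q and R equations removes the quadratic terms:
-83.2 x + 77.2 y = 2811.13
56.0 x + 131.2 y = -5940.68
Solving the 2×2 system: x ≈ -54.3, y ≈ -22.1 km.
Check against P (with the unrounded x, y): √((x + 39.6)²+(y + 69.8)²) = 49.91 ≈ 49.91 km. ✓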